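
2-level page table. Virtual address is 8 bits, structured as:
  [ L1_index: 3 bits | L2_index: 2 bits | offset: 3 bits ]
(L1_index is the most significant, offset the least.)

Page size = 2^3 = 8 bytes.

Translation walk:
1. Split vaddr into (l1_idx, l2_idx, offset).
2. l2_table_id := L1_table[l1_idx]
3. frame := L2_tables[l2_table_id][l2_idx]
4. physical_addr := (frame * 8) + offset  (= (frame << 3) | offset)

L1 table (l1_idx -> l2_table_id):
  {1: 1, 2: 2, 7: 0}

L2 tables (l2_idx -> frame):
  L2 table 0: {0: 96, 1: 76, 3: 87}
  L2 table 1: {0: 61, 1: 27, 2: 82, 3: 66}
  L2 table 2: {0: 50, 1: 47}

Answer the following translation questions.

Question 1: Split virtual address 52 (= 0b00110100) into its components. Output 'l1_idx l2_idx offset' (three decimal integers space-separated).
Answer: 1 2 4

Derivation:
vaddr = 52 = 0b00110100
  top 3 bits -> l1_idx = 1
  next 2 bits -> l2_idx = 2
  bottom 3 bits -> offset = 4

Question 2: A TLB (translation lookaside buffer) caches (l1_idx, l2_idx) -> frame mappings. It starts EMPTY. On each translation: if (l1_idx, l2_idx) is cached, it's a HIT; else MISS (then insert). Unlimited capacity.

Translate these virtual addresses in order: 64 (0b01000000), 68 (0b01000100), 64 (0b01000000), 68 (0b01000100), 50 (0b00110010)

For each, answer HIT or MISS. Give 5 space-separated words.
Answer: MISS HIT HIT HIT MISS

Derivation:
vaddr=64: (2,0) not in TLB -> MISS, insert
vaddr=68: (2,0) in TLB -> HIT
vaddr=64: (2,0) in TLB -> HIT
vaddr=68: (2,0) in TLB -> HIT
vaddr=50: (1,2) not in TLB -> MISS, insert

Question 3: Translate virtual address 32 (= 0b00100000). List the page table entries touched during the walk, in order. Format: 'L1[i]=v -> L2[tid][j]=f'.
Answer: L1[1]=1 -> L2[1][0]=61

Derivation:
vaddr = 32 = 0b00100000
Split: l1_idx=1, l2_idx=0, offset=0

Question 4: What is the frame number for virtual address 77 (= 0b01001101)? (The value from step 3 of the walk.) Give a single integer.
Answer: 47

Derivation:
vaddr = 77: l1_idx=2, l2_idx=1
L1[2] = 2; L2[2][1] = 47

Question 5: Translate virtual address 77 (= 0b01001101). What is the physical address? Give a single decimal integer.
Answer: 381

Derivation:
vaddr = 77 = 0b01001101
Split: l1_idx=2, l2_idx=1, offset=5
L1[2] = 2
L2[2][1] = 47
paddr = 47 * 8 + 5 = 381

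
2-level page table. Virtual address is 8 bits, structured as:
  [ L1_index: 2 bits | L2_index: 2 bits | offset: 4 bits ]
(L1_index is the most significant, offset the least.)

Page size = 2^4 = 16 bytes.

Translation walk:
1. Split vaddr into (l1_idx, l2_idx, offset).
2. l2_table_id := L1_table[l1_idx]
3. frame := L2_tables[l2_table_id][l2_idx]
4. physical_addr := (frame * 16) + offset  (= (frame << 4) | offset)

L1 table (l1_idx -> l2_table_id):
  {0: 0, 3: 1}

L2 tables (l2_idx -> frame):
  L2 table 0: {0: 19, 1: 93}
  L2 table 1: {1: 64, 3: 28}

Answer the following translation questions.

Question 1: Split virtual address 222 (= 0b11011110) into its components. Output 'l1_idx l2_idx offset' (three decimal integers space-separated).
Answer: 3 1 14

Derivation:
vaddr = 222 = 0b11011110
  top 2 bits -> l1_idx = 3
  next 2 bits -> l2_idx = 1
  bottom 4 bits -> offset = 14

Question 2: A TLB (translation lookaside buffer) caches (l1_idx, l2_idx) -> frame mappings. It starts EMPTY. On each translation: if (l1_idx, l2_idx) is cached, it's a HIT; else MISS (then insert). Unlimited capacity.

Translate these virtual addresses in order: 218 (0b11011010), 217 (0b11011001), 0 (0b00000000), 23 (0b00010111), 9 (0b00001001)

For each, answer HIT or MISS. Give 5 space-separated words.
vaddr=218: (3,1) not in TLB -> MISS, insert
vaddr=217: (3,1) in TLB -> HIT
vaddr=0: (0,0) not in TLB -> MISS, insert
vaddr=23: (0,1) not in TLB -> MISS, insert
vaddr=9: (0,0) in TLB -> HIT

Answer: MISS HIT MISS MISS HIT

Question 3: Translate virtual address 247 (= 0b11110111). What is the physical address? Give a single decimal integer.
vaddr = 247 = 0b11110111
Split: l1_idx=3, l2_idx=3, offset=7
L1[3] = 1
L2[1][3] = 28
paddr = 28 * 16 + 7 = 455

Answer: 455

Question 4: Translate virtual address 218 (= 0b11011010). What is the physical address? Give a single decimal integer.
Answer: 1034

Derivation:
vaddr = 218 = 0b11011010
Split: l1_idx=3, l2_idx=1, offset=10
L1[3] = 1
L2[1][1] = 64
paddr = 64 * 16 + 10 = 1034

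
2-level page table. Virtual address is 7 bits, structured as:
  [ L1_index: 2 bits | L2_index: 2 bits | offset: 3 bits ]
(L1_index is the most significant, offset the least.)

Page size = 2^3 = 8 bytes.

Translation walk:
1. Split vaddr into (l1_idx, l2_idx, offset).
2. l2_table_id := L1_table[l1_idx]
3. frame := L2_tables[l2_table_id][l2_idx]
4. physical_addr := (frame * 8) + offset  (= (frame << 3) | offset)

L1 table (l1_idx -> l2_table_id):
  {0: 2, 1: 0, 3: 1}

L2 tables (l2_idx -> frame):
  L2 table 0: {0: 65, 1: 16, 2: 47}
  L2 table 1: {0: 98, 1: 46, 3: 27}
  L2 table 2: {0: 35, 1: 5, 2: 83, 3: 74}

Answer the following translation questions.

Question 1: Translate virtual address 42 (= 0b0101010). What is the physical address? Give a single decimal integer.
Answer: 130

Derivation:
vaddr = 42 = 0b0101010
Split: l1_idx=1, l2_idx=1, offset=2
L1[1] = 0
L2[0][1] = 16
paddr = 16 * 8 + 2 = 130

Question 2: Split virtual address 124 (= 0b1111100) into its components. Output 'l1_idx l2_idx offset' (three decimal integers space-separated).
vaddr = 124 = 0b1111100
  top 2 bits -> l1_idx = 3
  next 2 bits -> l2_idx = 3
  bottom 3 bits -> offset = 4

Answer: 3 3 4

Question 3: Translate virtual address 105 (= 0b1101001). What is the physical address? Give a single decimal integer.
Answer: 369

Derivation:
vaddr = 105 = 0b1101001
Split: l1_idx=3, l2_idx=1, offset=1
L1[3] = 1
L2[1][1] = 46
paddr = 46 * 8 + 1 = 369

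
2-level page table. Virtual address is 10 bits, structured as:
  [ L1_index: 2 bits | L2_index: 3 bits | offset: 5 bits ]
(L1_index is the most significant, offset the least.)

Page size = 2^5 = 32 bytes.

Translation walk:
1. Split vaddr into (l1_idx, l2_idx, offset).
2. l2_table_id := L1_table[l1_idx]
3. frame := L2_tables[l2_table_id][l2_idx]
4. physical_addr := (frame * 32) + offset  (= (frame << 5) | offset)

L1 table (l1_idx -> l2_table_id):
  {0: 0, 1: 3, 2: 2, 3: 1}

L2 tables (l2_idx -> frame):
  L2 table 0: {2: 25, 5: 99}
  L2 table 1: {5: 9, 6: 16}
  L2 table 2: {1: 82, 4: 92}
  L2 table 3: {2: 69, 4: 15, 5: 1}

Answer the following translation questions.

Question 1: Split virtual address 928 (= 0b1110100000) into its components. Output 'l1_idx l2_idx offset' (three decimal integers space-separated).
Answer: 3 5 0

Derivation:
vaddr = 928 = 0b1110100000
  top 2 bits -> l1_idx = 3
  next 3 bits -> l2_idx = 5
  bottom 5 bits -> offset = 0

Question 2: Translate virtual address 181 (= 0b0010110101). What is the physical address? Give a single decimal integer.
vaddr = 181 = 0b0010110101
Split: l1_idx=0, l2_idx=5, offset=21
L1[0] = 0
L2[0][5] = 99
paddr = 99 * 32 + 21 = 3189

Answer: 3189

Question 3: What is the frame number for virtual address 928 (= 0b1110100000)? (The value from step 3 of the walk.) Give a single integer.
vaddr = 928: l1_idx=3, l2_idx=5
L1[3] = 1; L2[1][5] = 9

Answer: 9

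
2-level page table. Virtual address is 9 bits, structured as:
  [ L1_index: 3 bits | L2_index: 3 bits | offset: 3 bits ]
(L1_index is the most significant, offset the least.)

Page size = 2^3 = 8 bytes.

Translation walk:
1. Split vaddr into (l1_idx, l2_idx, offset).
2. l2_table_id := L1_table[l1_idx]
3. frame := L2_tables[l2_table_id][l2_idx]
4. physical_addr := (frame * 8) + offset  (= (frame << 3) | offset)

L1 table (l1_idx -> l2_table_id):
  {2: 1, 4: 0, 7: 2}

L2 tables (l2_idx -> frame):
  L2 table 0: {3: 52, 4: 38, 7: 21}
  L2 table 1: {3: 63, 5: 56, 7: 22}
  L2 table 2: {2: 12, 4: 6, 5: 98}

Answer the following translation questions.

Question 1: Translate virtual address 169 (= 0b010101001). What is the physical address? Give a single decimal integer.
Answer: 449

Derivation:
vaddr = 169 = 0b010101001
Split: l1_idx=2, l2_idx=5, offset=1
L1[2] = 1
L2[1][5] = 56
paddr = 56 * 8 + 1 = 449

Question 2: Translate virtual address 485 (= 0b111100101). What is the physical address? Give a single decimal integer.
Answer: 53

Derivation:
vaddr = 485 = 0b111100101
Split: l1_idx=7, l2_idx=4, offset=5
L1[7] = 2
L2[2][4] = 6
paddr = 6 * 8 + 5 = 53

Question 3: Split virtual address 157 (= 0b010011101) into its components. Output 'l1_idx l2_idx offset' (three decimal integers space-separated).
Answer: 2 3 5

Derivation:
vaddr = 157 = 0b010011101
  top 3 bits -> l1_idx = 2
  next 3 bits -> l2_idx = 3
  bottom 3 bits -> offset = 5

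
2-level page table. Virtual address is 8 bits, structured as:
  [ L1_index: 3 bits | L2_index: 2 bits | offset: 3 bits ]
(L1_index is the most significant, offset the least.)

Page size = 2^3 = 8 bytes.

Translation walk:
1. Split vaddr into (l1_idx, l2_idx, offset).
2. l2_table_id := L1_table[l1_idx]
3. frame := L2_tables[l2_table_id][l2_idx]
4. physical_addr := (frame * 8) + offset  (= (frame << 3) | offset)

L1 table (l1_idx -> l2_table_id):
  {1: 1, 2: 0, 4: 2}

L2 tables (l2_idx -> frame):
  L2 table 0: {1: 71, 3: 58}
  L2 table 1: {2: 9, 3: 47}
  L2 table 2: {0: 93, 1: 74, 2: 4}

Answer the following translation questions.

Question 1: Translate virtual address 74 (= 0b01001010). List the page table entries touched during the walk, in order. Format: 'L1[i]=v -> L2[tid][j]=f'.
vaddr = 74 = 0b01001010
Split: l1_idx=2, l2_idx=1, offset=2

Answer: L1[2]=0 -> L2[0][1]=71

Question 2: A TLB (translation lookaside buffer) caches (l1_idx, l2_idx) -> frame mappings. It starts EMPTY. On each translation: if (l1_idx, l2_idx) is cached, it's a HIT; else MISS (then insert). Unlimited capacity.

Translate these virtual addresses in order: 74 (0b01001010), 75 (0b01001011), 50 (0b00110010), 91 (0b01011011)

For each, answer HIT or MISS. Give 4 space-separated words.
vaddr=74: (2,1) not in TLB -> MISS, insert
vaddr=75: (2,1) in TLB -> HIT
vaddr=50: (1,2) not in TLB -> MISS, insert
vaddr=91: (2,3) not in TLB -> MISS, insert

Answer: MISS HIT MISS MISS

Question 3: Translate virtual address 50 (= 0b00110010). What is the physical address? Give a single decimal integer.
vaddr = 50 = 0b00110010
Split: l1_idx=1, l2_idx=2, offset=2
L1[1] = 1
L2[1][2] = 9
paddr = 9 * 8 + 2 = 74

Answer: 74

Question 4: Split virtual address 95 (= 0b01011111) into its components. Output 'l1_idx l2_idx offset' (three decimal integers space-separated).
Answer: 2 3 7

Derivation:
vaddr = 95 = 0b01011111
  top 3 bits -> l1_idx = 2
  next 2 bits -> l2_idx = 3
  bottom 3 bits -> offset = 7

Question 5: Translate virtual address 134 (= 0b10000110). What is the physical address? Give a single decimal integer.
vaddr = 134 = 0b10000110
Split: l1_idx=4, l2_idx=0, offset=6
L1[4] = 2
L2[2][0] = 93
paddr = 93 * 8 + 6 = 750

Answer: 750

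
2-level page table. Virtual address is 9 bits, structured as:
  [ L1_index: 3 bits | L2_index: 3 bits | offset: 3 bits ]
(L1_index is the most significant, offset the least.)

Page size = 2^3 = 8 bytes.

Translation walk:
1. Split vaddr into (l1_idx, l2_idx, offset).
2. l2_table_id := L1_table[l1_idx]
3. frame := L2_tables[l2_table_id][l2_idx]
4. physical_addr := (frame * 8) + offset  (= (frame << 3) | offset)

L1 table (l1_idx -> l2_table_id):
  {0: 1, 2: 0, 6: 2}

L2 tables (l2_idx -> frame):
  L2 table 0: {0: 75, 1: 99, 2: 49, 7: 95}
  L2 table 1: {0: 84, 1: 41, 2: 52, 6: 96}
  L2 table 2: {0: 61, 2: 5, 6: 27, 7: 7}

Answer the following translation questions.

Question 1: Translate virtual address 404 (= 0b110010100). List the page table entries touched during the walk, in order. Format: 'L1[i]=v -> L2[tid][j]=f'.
vaddr = 404 = 0b110010100
Split: l1_idx=6, l2_idx=2, offset=4

Answer: L1[6]=2 -> L2[2][2]=5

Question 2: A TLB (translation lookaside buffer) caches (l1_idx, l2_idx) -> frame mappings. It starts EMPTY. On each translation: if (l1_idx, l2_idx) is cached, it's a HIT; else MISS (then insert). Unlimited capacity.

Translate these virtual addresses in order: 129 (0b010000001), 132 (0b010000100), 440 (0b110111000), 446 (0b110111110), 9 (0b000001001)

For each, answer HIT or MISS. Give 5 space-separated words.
vaddr=129: (2,0) not in TLB -> MISS, insert
vaddr=132: (2,0) in TLB -> HIT
vaddr=440: (6,7) not in TLB -> MISS, insert
vaddr=446: (6,7) in TLB -> HIT
vaddr=9: (0,1) not in TLB -> MISS, insert

Answer: MISS HIT MISS HIT MISS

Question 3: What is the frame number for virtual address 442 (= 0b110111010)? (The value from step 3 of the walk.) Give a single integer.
Answer: 7

Derivation:
vaddr = 442: l1_idx=6, l2_idx=7
L1[6] = 2; L2[2][7] = 7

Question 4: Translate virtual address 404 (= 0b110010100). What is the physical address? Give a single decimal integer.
vaddr = 404 = 0b110010100
Split: l1_idx=6, l2_idx=2, offset=4
L1[6] = 2
L2[2][2] = 5
paddr = 5 * 8 + 4 = 44

Answer: 44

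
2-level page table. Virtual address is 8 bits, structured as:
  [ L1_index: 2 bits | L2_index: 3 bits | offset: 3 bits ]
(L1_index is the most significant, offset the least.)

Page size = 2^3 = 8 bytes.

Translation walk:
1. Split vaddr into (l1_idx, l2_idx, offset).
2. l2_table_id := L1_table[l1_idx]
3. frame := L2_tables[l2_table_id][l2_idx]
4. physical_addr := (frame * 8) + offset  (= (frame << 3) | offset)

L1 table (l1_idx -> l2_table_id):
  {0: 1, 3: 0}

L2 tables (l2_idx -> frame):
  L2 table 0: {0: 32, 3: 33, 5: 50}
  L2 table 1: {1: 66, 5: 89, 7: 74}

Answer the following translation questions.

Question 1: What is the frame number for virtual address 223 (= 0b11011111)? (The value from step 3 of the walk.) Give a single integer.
vaddr = 223: l1_idx=3, l2_idx=3
L1[3] = 0; L2[0][3] = 33

Answer: 33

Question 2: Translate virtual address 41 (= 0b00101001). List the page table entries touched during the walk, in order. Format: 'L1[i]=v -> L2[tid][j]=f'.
vaddr = 41 = 0b00101001
Split: l1_idx=0, l2_idx=5, offset=1

Answer: L1[0]=1 -> L2[1][5]=89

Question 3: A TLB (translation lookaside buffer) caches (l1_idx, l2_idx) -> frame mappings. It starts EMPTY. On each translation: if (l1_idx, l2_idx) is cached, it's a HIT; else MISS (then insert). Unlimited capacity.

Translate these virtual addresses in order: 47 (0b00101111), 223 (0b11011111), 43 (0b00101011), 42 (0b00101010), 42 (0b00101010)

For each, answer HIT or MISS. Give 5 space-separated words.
Answer: MISS MISS HIT HIT HIT

Derivation:
vaddr=47: (0,5) not in TLB -> MISS, insert
vaddr=223: (3,3) not in TLB -> MISS, insert
vaddr=43: (0,5) in TLB -> HIT
vaddr=42: (0,5) in TLB -> HIT
vaddr=42: (0,5) in TLB -> HIT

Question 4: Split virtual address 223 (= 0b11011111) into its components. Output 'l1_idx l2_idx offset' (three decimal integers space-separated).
vaddr = 223 = 0b11011111
  top 2 bits -> l1_idx = 3
  next 3 bits -> l2_idx = 3
  bottom 3 bits -> offset = 7

Answer: 3 3 7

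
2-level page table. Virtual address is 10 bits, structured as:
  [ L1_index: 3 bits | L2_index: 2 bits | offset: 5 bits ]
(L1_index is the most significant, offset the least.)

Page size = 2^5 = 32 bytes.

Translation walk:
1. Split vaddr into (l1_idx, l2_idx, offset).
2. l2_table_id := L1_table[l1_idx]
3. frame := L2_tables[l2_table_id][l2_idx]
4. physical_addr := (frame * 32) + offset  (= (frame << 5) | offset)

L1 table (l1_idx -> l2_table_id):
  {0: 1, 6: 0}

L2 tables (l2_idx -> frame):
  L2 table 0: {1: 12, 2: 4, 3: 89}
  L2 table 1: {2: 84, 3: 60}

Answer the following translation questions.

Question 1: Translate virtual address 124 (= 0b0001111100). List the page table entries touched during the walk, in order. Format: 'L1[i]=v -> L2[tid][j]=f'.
vaddr = 124 = 0b0001111100
Split: l1_idx=0, l2_idx=3, offset=28

Answer: L1[0]=1 -> L2[1][3]=60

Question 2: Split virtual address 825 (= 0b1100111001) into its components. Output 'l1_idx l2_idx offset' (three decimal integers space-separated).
Answer: 6 1 25

Derivation:
vaddr = 825 = 0b1100111001
  top 3 bits -> l1_idx = 6
  next 2 bits -> l2_idx = 1
  bottom 5 bits -> offset = 25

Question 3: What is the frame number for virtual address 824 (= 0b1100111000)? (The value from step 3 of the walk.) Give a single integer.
Answer: 12

Derivation:
vaddr = 824: l1_idx=6, l2_idx=1
L1[6] = 0; L2[0][1] = 12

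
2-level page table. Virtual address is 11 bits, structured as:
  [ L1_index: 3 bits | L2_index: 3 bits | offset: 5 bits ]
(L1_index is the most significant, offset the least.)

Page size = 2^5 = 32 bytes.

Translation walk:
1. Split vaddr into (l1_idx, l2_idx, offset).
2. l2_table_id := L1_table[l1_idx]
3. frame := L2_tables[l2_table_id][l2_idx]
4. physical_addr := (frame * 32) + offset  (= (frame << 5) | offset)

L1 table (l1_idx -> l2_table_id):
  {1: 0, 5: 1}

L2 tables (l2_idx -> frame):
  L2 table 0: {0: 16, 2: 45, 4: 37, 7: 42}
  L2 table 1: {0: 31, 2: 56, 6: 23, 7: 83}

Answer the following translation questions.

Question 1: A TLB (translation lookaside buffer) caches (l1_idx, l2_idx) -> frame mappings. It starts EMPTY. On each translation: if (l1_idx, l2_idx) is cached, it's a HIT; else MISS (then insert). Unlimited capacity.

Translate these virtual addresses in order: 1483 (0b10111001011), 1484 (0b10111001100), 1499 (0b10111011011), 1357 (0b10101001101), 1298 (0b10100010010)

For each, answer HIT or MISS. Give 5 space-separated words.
vaddr=1483: (5,6) not in TLB -> MISS, insert
vaddr=1484: (5,6) in TLB -> HIT
vaddr=1499: (5,6) in TLB -> HIT
vaddr=1357: (5,2) not in TLB -> MISS, insert
vaddr=1298: (5,0) not in TLB -> MISS, insert

Answer: MISS HIT HIT MISS MISS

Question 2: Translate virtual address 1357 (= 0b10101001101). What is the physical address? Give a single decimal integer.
Answer: 1805

Derivation:
vaddr = 1357 = 0b10101001101
Split: l1_idx=5, l2_idx=2, offset=13
L1[5] = 1
L2[1][2] = 56
paddr = 56 * 32 + 13 = 1805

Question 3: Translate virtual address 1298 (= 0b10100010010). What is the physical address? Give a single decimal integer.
Answer: 1010

Derivation:
vaddr = 1298 = 0b10100010010
Split: l1_idx=5, l2_idx=0, offset=18
L1[5] = 1
L2[1][0] = 31
paddr = 31 * 32 + 18 = 1010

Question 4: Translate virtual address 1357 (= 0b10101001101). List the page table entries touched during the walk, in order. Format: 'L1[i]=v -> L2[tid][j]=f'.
Answer: L1[5]=1 -> L2[1][2]=56

Derivation:
vaddr = 1357 = 0b10101001101
Split: l1_idx=5, l2_idx=2, offset=13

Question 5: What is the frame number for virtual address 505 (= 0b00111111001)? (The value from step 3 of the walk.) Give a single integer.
vaddr = 505: l1_idx=1, l2_idx=7
L1[1] = 0; L2[0][7] = 42

Answer: 42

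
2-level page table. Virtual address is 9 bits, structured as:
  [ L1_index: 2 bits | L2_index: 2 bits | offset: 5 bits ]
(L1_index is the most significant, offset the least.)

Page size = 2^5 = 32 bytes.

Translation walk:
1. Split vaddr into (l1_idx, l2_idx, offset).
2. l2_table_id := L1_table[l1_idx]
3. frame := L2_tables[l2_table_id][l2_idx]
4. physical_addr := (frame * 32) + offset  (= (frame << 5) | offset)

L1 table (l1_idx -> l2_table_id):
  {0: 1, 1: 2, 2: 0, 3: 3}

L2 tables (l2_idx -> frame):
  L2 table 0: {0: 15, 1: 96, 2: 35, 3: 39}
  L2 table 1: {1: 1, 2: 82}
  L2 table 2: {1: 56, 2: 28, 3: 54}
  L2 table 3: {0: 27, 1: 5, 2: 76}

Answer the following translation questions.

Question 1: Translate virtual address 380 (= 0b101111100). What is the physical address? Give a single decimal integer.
vaddr = 380 = 0b101111100
Split: l1_idx=2, l2_idx=3, offset=28
L1[2] = 0
L2[0][3] = 39
paddr = 39 * 32 + 28 = 1276

Answer: 1276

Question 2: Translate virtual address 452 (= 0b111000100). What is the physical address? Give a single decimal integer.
vaddr = 452 = 0b111000100
Split: l1_idx=3, l2_idx=2, offset=4
L1[3] = 3
L2[3][2] = 76
paddr = 76 * 32 + 4 = 2436

Answer: 2436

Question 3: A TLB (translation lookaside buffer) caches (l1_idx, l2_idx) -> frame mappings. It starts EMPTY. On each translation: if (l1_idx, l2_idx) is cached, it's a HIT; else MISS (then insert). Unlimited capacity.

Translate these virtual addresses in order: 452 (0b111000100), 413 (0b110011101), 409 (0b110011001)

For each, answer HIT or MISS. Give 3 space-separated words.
vaddr=452: (3,2) not in TLB -> MISS, insert
vaddr=413: (3,0) not in TLB -> MISS, insert
vaddr=409: (3,0) in TLB -> HIT

Answer: MISS MISS HIT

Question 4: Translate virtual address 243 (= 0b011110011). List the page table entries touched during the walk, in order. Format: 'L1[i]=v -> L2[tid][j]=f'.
vaddr = 243 = 0b011110011
Split: l1_idx=1, l2_idx=3, offset=19

Answer: L1[1]=2 -> L2[2][3]=54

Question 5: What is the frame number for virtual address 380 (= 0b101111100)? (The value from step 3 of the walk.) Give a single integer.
vaddr = 380: l1_idx=2, l2_idx=3
L1[2] = 0; L2[0][3] = 39

Answer: 39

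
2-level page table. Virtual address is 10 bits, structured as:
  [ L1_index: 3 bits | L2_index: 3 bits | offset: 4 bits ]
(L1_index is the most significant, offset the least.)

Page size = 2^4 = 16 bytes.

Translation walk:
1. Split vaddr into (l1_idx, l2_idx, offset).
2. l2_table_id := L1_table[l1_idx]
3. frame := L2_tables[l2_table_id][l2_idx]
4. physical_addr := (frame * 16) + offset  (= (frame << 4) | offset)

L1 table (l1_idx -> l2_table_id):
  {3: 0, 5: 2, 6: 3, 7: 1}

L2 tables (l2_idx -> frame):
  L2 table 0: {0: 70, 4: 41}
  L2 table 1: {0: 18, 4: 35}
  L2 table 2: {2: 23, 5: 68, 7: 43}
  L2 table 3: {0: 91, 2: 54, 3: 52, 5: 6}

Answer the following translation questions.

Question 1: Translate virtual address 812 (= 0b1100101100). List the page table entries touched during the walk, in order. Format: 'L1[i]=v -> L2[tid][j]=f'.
vaddr = 812 = 0b1100101100
Split: l1_idx=6, l2_idx=2, offset=12

Answer: L1[6]=3 -> L2[3][2]=54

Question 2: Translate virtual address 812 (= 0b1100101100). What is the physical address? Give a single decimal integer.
vaddr = 812 = 0b1100101100
Split: l1_idx=6, l2_idx=2, offset=12
L1[6] = 3
L2[3][2] = 54
paddr = 54 * 16 + 12 = 876

Answer: 876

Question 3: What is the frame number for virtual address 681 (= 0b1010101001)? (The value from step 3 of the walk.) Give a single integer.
Answer: 23

Derivation:
vaddr = 681: l1_idx=5, l2_idx=2
L1[5] = 2; L2[2][2] = 23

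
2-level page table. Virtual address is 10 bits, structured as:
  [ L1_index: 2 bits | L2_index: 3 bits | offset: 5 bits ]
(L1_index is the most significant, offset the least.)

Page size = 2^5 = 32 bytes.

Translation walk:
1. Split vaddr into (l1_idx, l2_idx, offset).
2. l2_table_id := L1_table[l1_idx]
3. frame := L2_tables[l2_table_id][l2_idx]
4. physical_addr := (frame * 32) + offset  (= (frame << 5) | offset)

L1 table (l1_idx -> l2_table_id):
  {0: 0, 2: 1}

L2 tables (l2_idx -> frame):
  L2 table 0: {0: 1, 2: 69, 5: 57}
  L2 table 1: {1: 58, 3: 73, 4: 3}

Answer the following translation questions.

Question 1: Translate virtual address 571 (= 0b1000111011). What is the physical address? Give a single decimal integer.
vaddr = 571 = 0b1000111011
Split: l1_idx=2, l2_idx=1, offset=27
L1[2] = 1
L2[1][1] = 58
paddr = 58 * 32 + 27 = 1883

Answer: 1883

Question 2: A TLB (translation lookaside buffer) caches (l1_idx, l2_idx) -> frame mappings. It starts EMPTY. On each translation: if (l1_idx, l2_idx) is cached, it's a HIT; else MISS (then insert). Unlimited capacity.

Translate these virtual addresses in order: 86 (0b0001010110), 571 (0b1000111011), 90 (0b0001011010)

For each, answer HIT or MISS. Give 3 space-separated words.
vaddr=86: (0,2) not in TLB -> MISS, insert
vaddr=571: (2,1) not in TLB -> MISS, insert
vaddr=90: (0,2) in TLB -> HIT

Answer: MISS MISS HIT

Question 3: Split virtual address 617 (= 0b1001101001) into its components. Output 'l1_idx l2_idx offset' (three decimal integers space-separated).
Answer: 2 3 9

Derivation:
vaddr = 617 = 0b1001101001
  top 2 bits -> l1_idx = 2
  next 3 bits -> l2_idx = 3
  bottom 5 bits -> offset = 9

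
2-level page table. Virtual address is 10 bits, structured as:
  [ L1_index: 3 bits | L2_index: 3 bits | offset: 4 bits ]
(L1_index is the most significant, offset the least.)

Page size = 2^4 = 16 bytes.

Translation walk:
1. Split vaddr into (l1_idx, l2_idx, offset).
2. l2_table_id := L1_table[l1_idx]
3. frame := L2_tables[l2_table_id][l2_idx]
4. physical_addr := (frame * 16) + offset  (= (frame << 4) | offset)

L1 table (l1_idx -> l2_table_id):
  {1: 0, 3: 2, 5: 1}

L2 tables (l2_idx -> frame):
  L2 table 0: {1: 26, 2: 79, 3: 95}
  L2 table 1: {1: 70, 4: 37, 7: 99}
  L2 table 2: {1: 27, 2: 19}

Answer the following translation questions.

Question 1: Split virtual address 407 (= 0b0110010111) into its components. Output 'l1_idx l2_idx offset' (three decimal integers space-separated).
Answer: 3 1 7

Derivation:
vaddr = 407 = 0b0110010111
  top 3 bits -> l1_idx = 3
  next 3 bits -> l2_idx = 1
  bottom 4 bits -> offset = 7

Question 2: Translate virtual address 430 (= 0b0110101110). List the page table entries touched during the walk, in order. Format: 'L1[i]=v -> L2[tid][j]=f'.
Answer: L1[3]=2 -> L2[2][2]=19

Derivation:
vaddr = 430 = 0b0110101110
Split: l1_idx=3, l2_idx=2, offset=14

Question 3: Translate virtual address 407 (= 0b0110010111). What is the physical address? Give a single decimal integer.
Answer: 439

Derivation:
vaddr = 407 = 0b0110010111
Split: l1_idx=3, l2_idx=1, offset=7
L1[3] = 2
L2[2][1] = 27
paddr = 27 * 16 + 7 = 439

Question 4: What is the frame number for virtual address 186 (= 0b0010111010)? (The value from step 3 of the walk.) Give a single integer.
Answer: 95

Derivation:
vaddr = 186: l1_idx=1, l2_idx=3
L1[1] = 0; L2[0][3] = 95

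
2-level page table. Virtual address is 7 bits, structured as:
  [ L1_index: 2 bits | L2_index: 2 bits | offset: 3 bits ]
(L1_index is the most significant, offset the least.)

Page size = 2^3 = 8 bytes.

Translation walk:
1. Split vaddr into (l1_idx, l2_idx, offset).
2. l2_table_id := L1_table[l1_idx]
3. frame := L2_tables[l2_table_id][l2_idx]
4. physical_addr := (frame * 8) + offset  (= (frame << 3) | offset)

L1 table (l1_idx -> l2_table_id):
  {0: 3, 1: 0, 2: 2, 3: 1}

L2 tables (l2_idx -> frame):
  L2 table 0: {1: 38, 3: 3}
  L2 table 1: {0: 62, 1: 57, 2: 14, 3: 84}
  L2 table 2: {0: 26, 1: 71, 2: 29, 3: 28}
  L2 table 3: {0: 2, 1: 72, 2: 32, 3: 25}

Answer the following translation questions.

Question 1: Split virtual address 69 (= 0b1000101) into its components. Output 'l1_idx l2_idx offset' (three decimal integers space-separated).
Answer: 2 0 5

Derivation:
vaddr = 69 = 0b1000101
  top 2 bits -> l1_idx = 2
  next 2 bits -> l2_idx = 0
  bottom 3 bits -> offset = 5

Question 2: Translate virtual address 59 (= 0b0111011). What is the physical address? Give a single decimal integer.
Answer: 27

Derivation:
vaddr = 59 = 0b0111011
Split: l1_idx=1, l2_idx=3, offset=3
L1[1] = 0
L2[0][3] = 3
paddr = 3 * 8 + 3 = 27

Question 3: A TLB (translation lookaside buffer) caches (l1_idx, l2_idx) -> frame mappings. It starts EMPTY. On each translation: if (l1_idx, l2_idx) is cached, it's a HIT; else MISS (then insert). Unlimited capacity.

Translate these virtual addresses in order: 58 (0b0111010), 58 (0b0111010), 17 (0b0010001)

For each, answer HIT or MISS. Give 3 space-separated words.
Answer: MISS HIT MISS

Derivation:
vaddr=58: (1,3) not in TLB -> MISS, insert
vaddr=58: (1,3) in TLB -> HIT
vaddr=17: (0,2) not in TLB -> MISS, insert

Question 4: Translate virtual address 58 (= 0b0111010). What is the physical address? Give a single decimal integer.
vaddr = 58 = 0b0111010
Split: l1_idx=1, l2_idx=3, offset=2
L1[1] = 0
L2[0][3] = 3
paddr = 3 * 8 + 2 = 26

Answer: 26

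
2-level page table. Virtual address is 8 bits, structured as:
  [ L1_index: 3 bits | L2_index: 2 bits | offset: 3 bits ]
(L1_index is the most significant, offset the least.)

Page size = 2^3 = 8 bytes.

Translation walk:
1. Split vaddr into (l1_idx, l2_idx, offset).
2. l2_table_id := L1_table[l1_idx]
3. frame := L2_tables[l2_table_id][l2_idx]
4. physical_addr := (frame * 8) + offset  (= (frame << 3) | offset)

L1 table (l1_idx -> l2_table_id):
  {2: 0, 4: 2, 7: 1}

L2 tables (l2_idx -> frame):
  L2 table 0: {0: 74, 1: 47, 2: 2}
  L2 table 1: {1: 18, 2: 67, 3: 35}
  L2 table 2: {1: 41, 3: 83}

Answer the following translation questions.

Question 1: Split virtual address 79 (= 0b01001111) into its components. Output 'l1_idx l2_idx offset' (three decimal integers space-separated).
vaddr = 79 = 0b01001111
  top 3 bits -> l1_idx = 2
  next 2 bits -> l2_idx = 1
  bottom 3 bits -> offset = 7

Answer: 2 1 7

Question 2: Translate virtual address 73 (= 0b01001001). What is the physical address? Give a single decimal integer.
Answer: 377

Derivation:
vaddr = 73 = 0b01001001
Split: l1_idx=2, l2_idx=1, offset=1
L1[2] = 0
L2[0][1] = 47
paddr = 47 * 8 + 1 = 377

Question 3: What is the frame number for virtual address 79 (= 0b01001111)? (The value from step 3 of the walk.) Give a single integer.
vaddr = 79: l1_idx=2, l2_idx=1
L1[2] = 0; L2[0][1] = 47

Answer: 47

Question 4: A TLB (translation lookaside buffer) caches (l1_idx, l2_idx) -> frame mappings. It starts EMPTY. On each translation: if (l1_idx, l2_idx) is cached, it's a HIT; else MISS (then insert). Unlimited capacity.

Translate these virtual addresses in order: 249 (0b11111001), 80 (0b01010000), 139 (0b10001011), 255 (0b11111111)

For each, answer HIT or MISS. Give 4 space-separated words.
Answer: MISS MISS MISS HIT

Derivation:
vaddr=249: (7,3) not in TLB -> MISS, insert
vaddr=80: (2,2) not in TLB -> MISS, insert
vaddr=139: (4,1) not in TLB -> MISS, insert
vaddr=255: (7,3) in TLB -> HIT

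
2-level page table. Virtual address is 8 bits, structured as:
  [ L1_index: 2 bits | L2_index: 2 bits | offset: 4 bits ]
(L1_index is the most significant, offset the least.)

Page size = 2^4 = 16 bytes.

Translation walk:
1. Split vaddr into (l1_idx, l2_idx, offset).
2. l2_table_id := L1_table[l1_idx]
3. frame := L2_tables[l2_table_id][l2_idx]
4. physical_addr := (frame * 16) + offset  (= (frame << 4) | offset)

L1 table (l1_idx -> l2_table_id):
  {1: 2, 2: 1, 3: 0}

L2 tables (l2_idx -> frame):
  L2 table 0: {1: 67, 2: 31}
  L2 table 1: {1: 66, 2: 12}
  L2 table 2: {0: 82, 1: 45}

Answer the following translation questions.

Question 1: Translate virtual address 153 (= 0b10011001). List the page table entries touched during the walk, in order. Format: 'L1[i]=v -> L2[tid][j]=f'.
Answer: L1[2]=1 -> L2[1][1]=66

Derivation:
vaddr = 153 = 0b10011001
Split: l1_idx=2, l2_idx=1, offset=9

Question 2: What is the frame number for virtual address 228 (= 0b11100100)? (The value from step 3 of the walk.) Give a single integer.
Answer: 31

Derivation:
vaddr = 228: l1_idx=3, l2_idx=2
L1[3] = 0; L2[0][2] = 31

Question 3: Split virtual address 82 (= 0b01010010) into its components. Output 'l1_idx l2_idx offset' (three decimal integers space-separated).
Answer: 1 1 2

Derivation:
vaddr = 82 = 0b01010010
  top 2 bits -> l1_idx = 1
  next 2 bits -> l2_idx = 1
  bottom 4 bits -> offset = 2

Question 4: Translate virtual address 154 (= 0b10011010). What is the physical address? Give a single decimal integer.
vaddr = 154 = 0b10011010
Split: l1_idx=2, l2_idx=1, offset=10
L1[2] = 1
L2[1][1] = 66
paddr = 66 * 16 + 10 = 1066

Answer: 1066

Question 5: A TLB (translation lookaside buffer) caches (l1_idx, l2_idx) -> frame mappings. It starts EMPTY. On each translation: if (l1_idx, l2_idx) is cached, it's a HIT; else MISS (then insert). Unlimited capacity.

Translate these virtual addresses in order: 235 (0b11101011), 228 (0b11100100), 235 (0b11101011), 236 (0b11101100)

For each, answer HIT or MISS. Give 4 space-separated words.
vaddr=235: (3,2) not in TLB -> MISS, insert
vaddr=228: (3,2) in TLB -> HIT
vaddr=235: (3,2) in TLB -> HIT
vaddr=236: (3,2) in TLB -> HIT

Answer: MISS HIT HIT HIT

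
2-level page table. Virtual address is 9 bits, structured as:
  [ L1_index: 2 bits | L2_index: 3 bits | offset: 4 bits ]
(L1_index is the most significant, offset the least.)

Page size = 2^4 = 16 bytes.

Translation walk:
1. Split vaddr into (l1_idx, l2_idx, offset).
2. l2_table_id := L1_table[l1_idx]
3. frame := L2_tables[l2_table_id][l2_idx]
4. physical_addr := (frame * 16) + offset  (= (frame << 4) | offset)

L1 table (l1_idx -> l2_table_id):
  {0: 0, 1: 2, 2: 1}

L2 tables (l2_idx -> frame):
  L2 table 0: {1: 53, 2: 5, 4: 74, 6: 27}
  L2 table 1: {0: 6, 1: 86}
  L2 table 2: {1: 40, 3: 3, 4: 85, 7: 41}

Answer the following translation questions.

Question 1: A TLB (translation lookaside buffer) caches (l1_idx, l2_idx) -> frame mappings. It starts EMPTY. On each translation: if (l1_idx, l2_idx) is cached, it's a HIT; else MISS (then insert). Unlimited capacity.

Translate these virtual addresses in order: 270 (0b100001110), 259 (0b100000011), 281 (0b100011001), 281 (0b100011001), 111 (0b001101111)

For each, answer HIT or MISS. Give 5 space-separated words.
Answer: MISS HIT MISS HIT MISS

Derivation:
vaddr=270: (2,0) not in TLB -> MISS, insert
vaddr=259: (2,0) in TLB -> HIT
vaddr=281: (2,1) not in TLB -> MISS, insert
vaddr=281: (2,1) in TLB -> HIT
vaddr=111: (0,6) not in TLB -> MISS, insert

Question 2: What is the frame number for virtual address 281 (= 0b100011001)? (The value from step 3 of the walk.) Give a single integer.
Answer: 86

Derivation:
vaddr = 281: l1_idx=2, l2_idx=1
L1[2] = 1; L2[1][1] = 86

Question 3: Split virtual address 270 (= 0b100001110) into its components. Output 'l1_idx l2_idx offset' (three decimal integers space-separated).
vaddr = 270 = 0b100001110
  top 2 bits -> l1_idx = 2
  next 3 bits -> l2_idx = 0
  bottom 4 bits -> offset = 14

Answer: 2 0 14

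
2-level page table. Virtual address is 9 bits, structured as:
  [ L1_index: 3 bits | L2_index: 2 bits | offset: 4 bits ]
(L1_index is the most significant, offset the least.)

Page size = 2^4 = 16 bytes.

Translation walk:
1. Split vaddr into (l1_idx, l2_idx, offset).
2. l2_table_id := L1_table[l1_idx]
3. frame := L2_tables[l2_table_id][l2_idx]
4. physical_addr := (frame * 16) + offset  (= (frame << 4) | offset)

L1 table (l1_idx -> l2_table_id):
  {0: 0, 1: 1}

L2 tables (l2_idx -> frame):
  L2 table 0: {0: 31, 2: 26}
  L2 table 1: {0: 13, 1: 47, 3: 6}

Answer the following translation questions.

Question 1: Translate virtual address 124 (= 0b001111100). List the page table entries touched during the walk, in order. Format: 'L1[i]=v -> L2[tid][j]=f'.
Answer: L1[1]=1 -> L2[1][3]=6

Derivation:
vaddr = 124 = 0b001111100
Split: l1_idx=1, l2_idx=3, offset=12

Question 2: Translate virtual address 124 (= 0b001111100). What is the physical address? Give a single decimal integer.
vaddr = 124 = 0b001111100
Split: l1_idx=1, l2_idx=3, offset=12
L1[1] = 1
L2[1][3] = 6
paddr = 6 * 16 + 12 = 108

Answer: 108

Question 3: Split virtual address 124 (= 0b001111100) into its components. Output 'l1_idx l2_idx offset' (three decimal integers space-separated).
Answer: 1 3 12

Derivation:
vaddr = 124 = 0b001111100
  top 3 bits -> l1_idx = 1
  next 2 bits -> l2_idx = 3
  bottom 4 bits -> offset = 12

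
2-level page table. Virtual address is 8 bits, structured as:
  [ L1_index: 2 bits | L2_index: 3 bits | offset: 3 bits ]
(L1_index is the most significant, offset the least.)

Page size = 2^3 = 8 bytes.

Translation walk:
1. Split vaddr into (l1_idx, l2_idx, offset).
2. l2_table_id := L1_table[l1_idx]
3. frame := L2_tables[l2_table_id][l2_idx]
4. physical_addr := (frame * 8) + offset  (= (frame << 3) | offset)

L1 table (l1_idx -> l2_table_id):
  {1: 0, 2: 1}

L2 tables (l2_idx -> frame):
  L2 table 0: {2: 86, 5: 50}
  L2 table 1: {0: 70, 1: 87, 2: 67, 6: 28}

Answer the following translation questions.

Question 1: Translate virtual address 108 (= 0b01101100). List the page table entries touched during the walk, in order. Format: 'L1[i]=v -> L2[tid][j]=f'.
Answer: L1[1]=0 -> L2[0][5]=50

Derivation:
vaddr = 108 = 0b01101100
Split: l1_idx=1, l2_idx=5, offset=4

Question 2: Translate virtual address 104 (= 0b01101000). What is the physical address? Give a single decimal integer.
vaddr = 104 = 0b01101000
Split: l1_idx=1, l2_idx=5, offset=0
L1[1] = 0
L2[0][5] = 50
paddr = 50 * 8 + 0 = 400

Answer: 400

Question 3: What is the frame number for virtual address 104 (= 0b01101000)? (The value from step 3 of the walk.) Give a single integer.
vaddr = 104: l1_idx=1, l2_idx=5
L1[1] = 0; L2[0][5] = 50

Answer: 50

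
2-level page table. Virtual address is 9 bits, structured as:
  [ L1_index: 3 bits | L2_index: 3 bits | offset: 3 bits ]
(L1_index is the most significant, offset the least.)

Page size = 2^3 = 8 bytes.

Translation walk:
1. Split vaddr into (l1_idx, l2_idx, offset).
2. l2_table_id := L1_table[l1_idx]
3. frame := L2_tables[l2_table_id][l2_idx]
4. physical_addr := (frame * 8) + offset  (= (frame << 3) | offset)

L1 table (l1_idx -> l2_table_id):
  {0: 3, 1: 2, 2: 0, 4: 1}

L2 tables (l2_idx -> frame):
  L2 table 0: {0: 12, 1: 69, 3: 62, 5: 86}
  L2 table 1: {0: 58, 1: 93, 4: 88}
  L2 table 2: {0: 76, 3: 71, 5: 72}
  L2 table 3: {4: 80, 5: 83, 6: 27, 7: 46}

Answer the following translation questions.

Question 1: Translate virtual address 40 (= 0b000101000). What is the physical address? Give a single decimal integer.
vaddr = 40 = 0b000101000
Split: l1_idx=0, l2_idx=5, offset=0
L1[0] = 3
L2[3][5] = 83
paddr = 83 * 8 + 0 = 664

Answer: 664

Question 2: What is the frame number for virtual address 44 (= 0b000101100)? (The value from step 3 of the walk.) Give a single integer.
Answer: 83

Derivation:
vaddr = 44: l1_idx=0, l2_idx=5
L1[0] = 3; L2[3][5] = 83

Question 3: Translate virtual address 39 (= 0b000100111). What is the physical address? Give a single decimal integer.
Answer: 647

Derivation:
vaddr = 39 = 0b000100111
Split: l1_idx=0, l2_idx=4, offset=7
L1[0] = 3
L2[3][4] = 80
paddr = 80 * 8 + 7 = 647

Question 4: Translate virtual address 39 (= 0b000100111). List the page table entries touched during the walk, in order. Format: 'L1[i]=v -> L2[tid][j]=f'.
vaddr = 39 = 0b000100111
Split: l1_idx=0, l2_idx=4, offset=7

Answer: L1[0]=3 -> L2[3][4]=80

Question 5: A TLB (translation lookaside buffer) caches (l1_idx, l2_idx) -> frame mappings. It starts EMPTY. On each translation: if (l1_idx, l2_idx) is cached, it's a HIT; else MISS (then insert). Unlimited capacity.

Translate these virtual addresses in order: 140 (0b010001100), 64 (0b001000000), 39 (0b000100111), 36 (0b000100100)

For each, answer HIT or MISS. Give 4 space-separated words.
Answer: MISS MISS MISS HIT

Derivation:
vaddr=140: (2,1) not in TLB -> MISS, insert
vaddr=64: (1,0) not in TLB -> MISS, insert
vaddr=39: (0,4) not in TLB -> MISS, insert
vaddr=36: (0,4) in TLB -> HIT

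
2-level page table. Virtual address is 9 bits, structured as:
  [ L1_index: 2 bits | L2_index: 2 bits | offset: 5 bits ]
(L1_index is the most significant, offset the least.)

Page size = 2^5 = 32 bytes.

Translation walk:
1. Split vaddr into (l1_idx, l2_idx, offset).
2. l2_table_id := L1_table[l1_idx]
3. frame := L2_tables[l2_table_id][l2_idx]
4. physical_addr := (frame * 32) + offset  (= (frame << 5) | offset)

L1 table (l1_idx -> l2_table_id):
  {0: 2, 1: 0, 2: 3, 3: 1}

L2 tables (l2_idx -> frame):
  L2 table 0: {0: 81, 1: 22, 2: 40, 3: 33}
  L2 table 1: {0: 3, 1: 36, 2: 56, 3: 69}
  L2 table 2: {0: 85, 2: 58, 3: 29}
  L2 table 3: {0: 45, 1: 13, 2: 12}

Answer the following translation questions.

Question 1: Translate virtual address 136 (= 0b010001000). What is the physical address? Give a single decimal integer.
Answer: 2600

Derivation:
vaddr = 136 = 0b010001000
Split: l1_idx=1, l2_idx=0, offset=8
L1[1] = 0
L2[0][0] = 81
paddr = 81 * 32 + 8 = 2600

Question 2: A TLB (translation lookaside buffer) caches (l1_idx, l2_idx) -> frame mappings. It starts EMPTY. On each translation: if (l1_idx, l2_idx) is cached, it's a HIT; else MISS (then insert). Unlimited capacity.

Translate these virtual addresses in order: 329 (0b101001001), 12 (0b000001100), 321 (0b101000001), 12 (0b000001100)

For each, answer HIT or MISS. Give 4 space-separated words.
vaddr=329: (2,2) not in TLB -> MISS, insert
vaddr=12: (0,0) not in TLB -> MISS, insert
vaddr=321: (2,2) in TLB -> HIT
vaddr=12: (0,0) in TLB -> HIT

Answer: MISS MISS HIT HIT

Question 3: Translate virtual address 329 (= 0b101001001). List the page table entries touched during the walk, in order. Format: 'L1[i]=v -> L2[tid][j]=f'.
vaddr = 329 = 0b101001001
Split: l1_idx=2, l2_idx=2, offset=9

Answer: L1[2]=3 -> L2[3][2]=12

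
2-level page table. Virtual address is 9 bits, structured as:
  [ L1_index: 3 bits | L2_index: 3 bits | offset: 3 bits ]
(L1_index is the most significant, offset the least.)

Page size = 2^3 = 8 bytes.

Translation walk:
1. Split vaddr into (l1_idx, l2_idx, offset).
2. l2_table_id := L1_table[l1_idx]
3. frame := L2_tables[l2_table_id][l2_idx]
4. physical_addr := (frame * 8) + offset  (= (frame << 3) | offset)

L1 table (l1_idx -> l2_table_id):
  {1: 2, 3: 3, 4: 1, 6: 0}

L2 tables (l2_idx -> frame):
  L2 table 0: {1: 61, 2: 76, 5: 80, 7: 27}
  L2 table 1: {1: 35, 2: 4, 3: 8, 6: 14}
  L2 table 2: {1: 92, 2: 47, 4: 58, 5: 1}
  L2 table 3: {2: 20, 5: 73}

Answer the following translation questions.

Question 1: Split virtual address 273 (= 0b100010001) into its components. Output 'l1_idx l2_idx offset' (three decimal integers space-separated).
Answer: 4 2 1

Derivation:
vaddr = 273 = 0b100010001
  top 3 bits -> l1_idx = 4
  next 3 bits -> l2_idx = 2
  bottom 3 bits -> offset = 1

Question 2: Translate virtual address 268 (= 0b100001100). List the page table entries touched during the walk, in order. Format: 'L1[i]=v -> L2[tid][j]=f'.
vaddr = 268 = 0b100001100
Split: l1_idx=4, l2_idx=1, offset=4

Answer: L1[4]=1 -> L2[1][1]=35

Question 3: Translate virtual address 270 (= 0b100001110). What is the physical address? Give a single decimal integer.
vaddr = 270 = 0b100001110
Split: l1_idx=4, l2_idx=1, offset=6
L1[4] = 1
L2[1][1] = 35
paddr = 35 * 8 + 6 = 286

Answer: 286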